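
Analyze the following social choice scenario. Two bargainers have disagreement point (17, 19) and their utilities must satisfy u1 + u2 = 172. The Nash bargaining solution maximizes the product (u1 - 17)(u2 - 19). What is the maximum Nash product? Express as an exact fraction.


Step 1: The Nash solution splits surplus symmetrically above the disagreement point
Step 2: u1 = (total + d1 - d2)/2 = (172 + 17 - 19)/2 = 85
Step 3: u2 = (total - d1 + d2)/2 = (172 - 17 + 19)/2 = 87
Step 4: Nash product = (85 - 17) * (87 - 19)
Step 5: = 68 * 68 = 4624

4624


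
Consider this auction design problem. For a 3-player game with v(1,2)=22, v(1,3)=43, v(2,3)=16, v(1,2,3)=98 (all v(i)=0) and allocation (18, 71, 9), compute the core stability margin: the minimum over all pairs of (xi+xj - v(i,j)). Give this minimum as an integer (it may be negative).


Step 1: Slack for coalition (1,2): x1+x2 - v12 = 89 - 22 = 67
Step 2: Slack for coalition (1,3): x1+x3 - v13 = 27 - 43 = -16
Step 3: Slack for coalition (2,3): x2+x3 - v23 = 80 - 16 = 64
Step 4: Minimum slack = min(67, -16, 64) = -16, attained by (1,3); coalition (1,3) can block (slack < 0), so the allocation is not in the core

-16


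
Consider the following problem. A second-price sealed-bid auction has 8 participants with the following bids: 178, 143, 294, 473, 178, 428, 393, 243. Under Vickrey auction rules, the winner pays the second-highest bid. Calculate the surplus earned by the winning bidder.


Step 1: Sort bids in descending order: 473, 428, 393, 294, 243, 178, 178, 143
Step 2: The winning bid is the highest: 473
Step 3: The payment equals the second-highest bid: 428
Step 4: Surplus = winner's bid - payment = 473 - 428 = 45

45


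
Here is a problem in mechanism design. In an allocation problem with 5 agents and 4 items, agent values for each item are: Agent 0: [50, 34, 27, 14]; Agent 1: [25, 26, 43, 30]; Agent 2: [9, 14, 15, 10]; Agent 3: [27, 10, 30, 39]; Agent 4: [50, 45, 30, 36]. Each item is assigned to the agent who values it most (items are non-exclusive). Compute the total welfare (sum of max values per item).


Step 1: For each item, find the maximum value among all agents.
Step 2: Item 0 -> Agent 0 (value 50)
Step 3: Item 1 -> Agent 4 (value 45)
Step 4: Item 2 -> Agent 1 (value 43)
Step 5: Item 3 -> Agent 3 (value 39)
Step 6: Total welfare = 50 + 45 + 43 + 39 = 177

177


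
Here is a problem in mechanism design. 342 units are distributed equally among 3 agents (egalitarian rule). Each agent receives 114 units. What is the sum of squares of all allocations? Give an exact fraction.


Step 1: Each agent's share = 342/3 = 114
Step 2: Square of each share = (114)^2 = 12996
Step 3: Sum of squares = 3 * 12996 = 38988

38988


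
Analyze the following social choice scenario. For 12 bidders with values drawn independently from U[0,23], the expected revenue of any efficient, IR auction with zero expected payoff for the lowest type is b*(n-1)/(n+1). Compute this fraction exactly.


Step 1: By Revenue Equivalence, expected revenue = b*(n-1)/(n+1)
Step 2: Substituting n = 12, b = 23
Step 3: Revenue = 23*(12-1)/(12+1) = 23*11/13
Step 4: Revenue = 253/13

253/13


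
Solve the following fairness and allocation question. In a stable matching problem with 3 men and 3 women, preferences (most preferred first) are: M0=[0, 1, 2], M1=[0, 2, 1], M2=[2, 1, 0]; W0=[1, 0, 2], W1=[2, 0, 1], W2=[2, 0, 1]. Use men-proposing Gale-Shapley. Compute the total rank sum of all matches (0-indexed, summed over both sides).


Step 1: Run Gale-Shapley (men propose, women hold best offer):
  M0 proposes to W0; she accepts
  M1 proposes to W0; she switches from M0
  M2 proposes to W2; she accepts
  M0 proposes to W1; she accepts
Step 2: Final matching: W0-M1, W1-M0, W2-M2
Step 3: 0-indexed ranks (man's rank of his match, then woman's): 0 + 0 + 1 + 1 + 0 + 0
Step 4: Total rank sum = 2

2


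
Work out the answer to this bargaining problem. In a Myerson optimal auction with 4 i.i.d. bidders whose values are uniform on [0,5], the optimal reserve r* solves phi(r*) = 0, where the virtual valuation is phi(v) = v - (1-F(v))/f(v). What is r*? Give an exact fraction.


Step 1: For U[0,5], F(v) = v/5 and f(v) = 1/5
Step 2: phi(v) = v - (1 - v/5)/(1/5) = v - (5 - v) = 2v - 5
Step 3: Set phi(r*) = 0: 2r* - 5 = 0
Step 4: r* = 5/2 (the number of bidders n = 4 does not enter)

5/2


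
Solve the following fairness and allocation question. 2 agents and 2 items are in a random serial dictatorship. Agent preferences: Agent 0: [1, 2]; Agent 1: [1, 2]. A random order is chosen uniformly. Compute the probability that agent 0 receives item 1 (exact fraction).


Step 1: Agent 0 wants item 1
Step 2: There are 2 possible orderings of agents
Step 3: In 1 orderings, agent 0 gets item 1
Step 4: Probability = 1/2

1/2


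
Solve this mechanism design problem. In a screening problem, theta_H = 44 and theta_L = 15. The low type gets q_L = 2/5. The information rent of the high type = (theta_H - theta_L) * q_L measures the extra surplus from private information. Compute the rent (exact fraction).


Step 1: theta_H - theta_L = 44 - 15 = 29
Step 2: Information rent = (theta_H - theta_L) * q_L
Step 3: = 29 * 2/5
Step 4: = 58/5

58/5


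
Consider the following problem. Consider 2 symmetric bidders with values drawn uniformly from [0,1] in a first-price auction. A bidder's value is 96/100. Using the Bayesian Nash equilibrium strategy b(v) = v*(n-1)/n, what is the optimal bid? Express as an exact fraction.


Step 1: The symmetric BNE bidding function is b(v) = v * (n-1) / n
Step 2: Substitute v = 24/25 and n = 2
Step 3: b = 24/25 * 1/2
Step 4: b = 12/25

12/25


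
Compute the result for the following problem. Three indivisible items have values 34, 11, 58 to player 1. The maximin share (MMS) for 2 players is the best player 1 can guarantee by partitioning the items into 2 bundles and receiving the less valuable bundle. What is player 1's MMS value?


Step 1: Item values = 34, 11, 58
Step 2: Enumerate all 2-bundle partitions and take the smaller bundle:
  Partition 1: {34} vs {11,58} -> bundles 34, 69; min = 34
  Partition 2: {11} vs {34,58} -> bundles 11, 92; min = 11
  Partition 3: {58} vs {34,11} -> bundles 58, 45; min = 45
Step 3: MMS = max(34, 11, 45) = 45

45


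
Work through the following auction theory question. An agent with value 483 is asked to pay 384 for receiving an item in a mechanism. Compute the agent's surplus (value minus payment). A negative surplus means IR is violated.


Step 1: Surplus = value - payment = 483 - 384 = 99
Step 2: IR is satisfied (surplus >= 0)

99


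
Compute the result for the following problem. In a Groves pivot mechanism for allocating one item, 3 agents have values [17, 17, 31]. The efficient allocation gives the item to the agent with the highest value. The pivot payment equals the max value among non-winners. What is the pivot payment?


Step 1: The efficient winner is agent 2 with value 31
Step 2: Other agents' values: [17, 17]
Step 3: Pivot payment = max(others) = 17
Step 4: The winner pays 17

17


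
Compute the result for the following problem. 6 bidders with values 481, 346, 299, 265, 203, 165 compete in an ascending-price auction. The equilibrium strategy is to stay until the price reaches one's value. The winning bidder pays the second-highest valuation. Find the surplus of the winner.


Step 1: Identify the highest value: 481
Step 2: Identify the second-highest value: 346
Step 3: The final price = second-highest value = 346
Step 4: Surplus = 481 - 346 = 135

135


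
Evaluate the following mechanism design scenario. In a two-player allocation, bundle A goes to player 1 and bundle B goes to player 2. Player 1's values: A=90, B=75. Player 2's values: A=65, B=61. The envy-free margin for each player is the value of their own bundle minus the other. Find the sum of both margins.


Step 1: Player 1's margin = v1(A) - v1(B) = 90 - 75 = 15
Step 2: Player 2's margin = v2(B) - v2(A) = 61 - 65 = -4
Step 3: Total margin = 15 + -4 = 11

11


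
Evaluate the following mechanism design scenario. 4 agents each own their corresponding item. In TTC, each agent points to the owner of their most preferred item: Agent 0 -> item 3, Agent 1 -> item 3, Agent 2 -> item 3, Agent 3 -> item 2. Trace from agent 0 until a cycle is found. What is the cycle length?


Step 1: Trace the pointer graph from agent 0: 0 -> 3 -> 2 -> 3
Step 2: A cycle is detected when we revisit agent 3
Step 3: The cycle is: 3 -> 2 -> 3
Step 4: Cycle length = 2

2


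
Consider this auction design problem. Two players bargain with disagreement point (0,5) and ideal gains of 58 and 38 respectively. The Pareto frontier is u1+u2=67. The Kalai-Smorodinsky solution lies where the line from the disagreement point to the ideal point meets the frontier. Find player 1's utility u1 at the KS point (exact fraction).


Step 1: At the KS point, (u1-d1)/r1 = (u2-d2)/r2 = t and u1+u2 = 67
Step 2: u1 = d1 + r1*t and u2 = d2 + r2*t, so (d1 + r1*t) + (d2 + r2*t) = 67
Step 3: t = (67 - 0 - 5)/(58 + 38) = 62/96 = 31/48
Step 4: u1 = d1 + r1*t = 0 + 58 * 31/48 = 899/24
Step 5: (Check: u2 = d2 + r2*t = 709/24; u1+u2 = 899/24 + 709/24 = 67, on the frontier.)

899/24


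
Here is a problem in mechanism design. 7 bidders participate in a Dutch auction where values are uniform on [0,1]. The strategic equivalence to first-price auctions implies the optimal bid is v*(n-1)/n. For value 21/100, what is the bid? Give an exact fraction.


Step 1: Dutch auctions are strategically equivalent to first-price auctions
Step 2: The equilibrium bid is b(v) = v*(n-1)/n
Step 3: b = 21/100 * 6/7
Step 4: b = 9/50

9/50


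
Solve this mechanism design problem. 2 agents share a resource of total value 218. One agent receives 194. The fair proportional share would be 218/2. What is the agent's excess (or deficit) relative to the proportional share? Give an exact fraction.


Step 1: Proportional share = 218/2 = 109
Step 2: Agent's actual allocation = 194
Step 3: Excess = 194 - 109 = 85

85


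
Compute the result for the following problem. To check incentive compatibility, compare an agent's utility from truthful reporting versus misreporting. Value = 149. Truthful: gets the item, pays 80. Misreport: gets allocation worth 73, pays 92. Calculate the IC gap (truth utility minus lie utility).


Step 1: U(truth) = value - payment = 149 - 80 = 69
Step 2: U(lie) = allocation - payment = 73 - 92 = -19
Step 3: IC gap = 69 - (-19) = 88

88


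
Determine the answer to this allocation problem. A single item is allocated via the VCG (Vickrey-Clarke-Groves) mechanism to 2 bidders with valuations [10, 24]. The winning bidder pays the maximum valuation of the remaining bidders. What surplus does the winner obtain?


Step 1: The winner is the agent with the highest value: agent 1 with value 24
Step 2: Values of other agents: [10]
Step 3: VCG payment = max of others' values = 10
Step 4: Surplus = 24 - 10 = 14

14


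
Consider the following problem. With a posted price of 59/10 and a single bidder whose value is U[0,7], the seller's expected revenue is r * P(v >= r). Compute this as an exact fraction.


Step 1: Posted price r = 59/10, value support [0,7]
Step 2: P(v >= r) = (7 - 59/10)/7 = 11/70
Step 3: Expected revenue = r * P(v >= r) = 59/10 * 11/70
Step 4: Revenue = 649/700

649/700


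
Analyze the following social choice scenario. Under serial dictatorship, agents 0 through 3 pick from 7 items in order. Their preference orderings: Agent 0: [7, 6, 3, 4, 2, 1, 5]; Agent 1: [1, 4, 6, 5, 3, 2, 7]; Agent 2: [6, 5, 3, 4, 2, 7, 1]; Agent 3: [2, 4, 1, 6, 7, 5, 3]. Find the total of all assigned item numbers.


Step 1: Agent 0 picks item 7
Step 2: Agent 1 picks item 1
Step 3: Agent 2 picks item 6
Step 4: Agent 3 picks item 2
Step 5: Sum = 7 + 1 + 6 + 2 = 16

16


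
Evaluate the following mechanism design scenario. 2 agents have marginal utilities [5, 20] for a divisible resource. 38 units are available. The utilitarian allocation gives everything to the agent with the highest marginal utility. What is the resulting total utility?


Step 1: The marginal utilities are [5, 20]
Step 2: The highest marginal utility is 20
Step 3: All 38 units go to that agent
Step 4: Total utility = 20 * 38 = 760

760


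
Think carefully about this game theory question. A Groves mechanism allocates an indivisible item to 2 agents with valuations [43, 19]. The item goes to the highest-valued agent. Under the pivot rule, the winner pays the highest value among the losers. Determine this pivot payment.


Step 1: The efficient winner is agent 0 with value 43
Step 2: Other agents' values: [19]
Step 3: Pivot payment = max(others) = 19
Step 4: The winner pays 19

19


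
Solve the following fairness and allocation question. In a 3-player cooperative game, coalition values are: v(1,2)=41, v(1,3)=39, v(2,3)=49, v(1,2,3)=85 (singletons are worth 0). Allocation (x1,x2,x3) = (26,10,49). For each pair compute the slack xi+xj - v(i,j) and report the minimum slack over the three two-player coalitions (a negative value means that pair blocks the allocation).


Step 1: Slack for coalition (1,2): x1+x2 - v12 = 36 - 41 = -5
Step 2: Slack for coalition (1,3): x1+x3 - v13 = 75 - 39 = 36
Step 3: Slack for coalition (2,3): x2+x3 - v23 = 59 - 49 = 10
Step 4: Minimum slack = min(-5, 36, 10) = -5, attained by (1,2); coalition (1,2) can block (slack < 0), so the allocation is not in the core

-5


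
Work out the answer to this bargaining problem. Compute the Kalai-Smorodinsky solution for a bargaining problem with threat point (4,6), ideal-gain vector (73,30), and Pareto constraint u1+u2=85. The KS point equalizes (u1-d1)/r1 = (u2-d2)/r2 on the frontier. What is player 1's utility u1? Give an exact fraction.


Step 1: At the KS point, (u1-d1)/r1 = (u2-d2)/r2 = t and u1+u2 = 85
Step 2: u1 = d1 + r1*t and u2 = d2 + r2*t, so (d1 + r1*t) + (d2 + r2*t) = 85
Step 3: t = (85 - 4 - 6)/(73 + 30) = 75/103
Step 4: u1 = d1 + r1*t = 4 + 73 * 75/103 = 5887/103
Step 5: (Check: u2 = d2 + r2*t = 2868/103; u1+u2 = 5887/103 + 2868/103 = 85, on the frontier.)

5887/103


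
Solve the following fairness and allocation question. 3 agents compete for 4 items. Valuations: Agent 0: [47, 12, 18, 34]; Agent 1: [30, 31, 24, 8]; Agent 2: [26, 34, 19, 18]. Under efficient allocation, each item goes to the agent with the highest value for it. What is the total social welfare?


Step 1: For each item, find the maximum value among all agents.
Step 2: Item 0 -> Agent 0 (value 47)
Step 3: Item 1 -> Agent 2 (value 34)
Step 4: Item 2 -> Agent 1 (value 24)
Step 5: Item 3 -> Agent 0 (value 34)
Step 6: Total welfare = 47 + 34 + 24 + 34 = 139

139


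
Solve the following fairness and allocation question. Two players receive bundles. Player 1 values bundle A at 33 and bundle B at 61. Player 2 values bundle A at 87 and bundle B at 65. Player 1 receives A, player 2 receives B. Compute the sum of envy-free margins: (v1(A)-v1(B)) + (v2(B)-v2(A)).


Step 1: Player 1's margin = v1(A) - v1(B) = 33 - 61 = -28
Step 2: Player 2's margin = v2(B) - v2(A) = 65 - 87 = -22
Step 3: Total margin = -28 + -22 = -50

-50


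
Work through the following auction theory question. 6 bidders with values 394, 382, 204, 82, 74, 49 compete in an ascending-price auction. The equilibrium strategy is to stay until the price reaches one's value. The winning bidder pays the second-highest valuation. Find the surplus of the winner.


Step 1: Identify the highest value: 394
Step 2: Identify the second-highest value: 382
Step 3: The final price = second-highest value = 382
Step 4: Surplus = 394 - 382 = 12

12


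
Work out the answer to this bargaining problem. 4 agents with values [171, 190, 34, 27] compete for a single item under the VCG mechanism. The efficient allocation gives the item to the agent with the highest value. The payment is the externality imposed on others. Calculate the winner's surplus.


Step 1: The winner is the agent with the highest value: agent 1 with value 190
Step 2: Values of other agents: [171, 34, 27]
Step 3: VCG payment = max of others' values = 171
Step 4: Surplus = 190 - 171 = 19

19


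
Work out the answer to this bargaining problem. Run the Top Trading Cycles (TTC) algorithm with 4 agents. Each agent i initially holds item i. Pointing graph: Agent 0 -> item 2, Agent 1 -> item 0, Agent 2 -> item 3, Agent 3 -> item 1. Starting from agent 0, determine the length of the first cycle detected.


Step 1: Trace the pointer graph from agent 0: 0 -> 2 -> 3 -> 1 -> 0
Step 2: A cycle is detected when we revisit agent 0
Step 3: The cycle is: 0 -> 2 -> 3 -> 1 -> 0
Step 4: Cycle length = 4

4


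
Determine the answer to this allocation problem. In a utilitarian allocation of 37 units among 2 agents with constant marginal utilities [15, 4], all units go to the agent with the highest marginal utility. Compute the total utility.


Step 1: The marginal utilities are [15, 4]
Step 2: The highest marginal utility is 15
Step 3: All 37 units go to that agent
Step 4: Total utility = 15 * 37 = 555

555


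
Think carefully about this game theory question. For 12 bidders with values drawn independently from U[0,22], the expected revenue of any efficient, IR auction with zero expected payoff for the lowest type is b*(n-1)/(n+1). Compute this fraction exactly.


Step 1: By Revenue Equivalence, expected revenue = b*(n-1)/(n+1)
Step 2: Substituting n = 12, b = 22
Step 3: Revenue = 22*(12-1)/(12+1) = 22*11/13
Step 4: Revenue = 242/13

242/13


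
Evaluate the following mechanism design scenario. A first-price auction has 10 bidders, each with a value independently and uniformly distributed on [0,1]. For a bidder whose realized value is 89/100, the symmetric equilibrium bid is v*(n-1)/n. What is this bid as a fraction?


Step 1: The symmetric BNE bidding function is b(v) = v * (n-1) / n
Step 2: Substitute v = 89/100 and n = 10
Step 3: b = 89/100 * 9/10
Step 4: b = 801/1000

801/1000


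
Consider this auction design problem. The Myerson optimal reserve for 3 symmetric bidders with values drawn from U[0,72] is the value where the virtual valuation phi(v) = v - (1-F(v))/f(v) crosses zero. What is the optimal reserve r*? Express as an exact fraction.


Step 1: For U[0,72], F(v) = v/72 and f(v) = 1/72
Step 2: phi(v) = v - (1 - v/72)/(1/72) = v - (72 - v) = 2v - 72
Step 3: Set phi(r*) = 0: 2r* - 72 = 0
Step 4: r* = 72/2 = 36 (the number of bidders n = 3 does not enter)

36


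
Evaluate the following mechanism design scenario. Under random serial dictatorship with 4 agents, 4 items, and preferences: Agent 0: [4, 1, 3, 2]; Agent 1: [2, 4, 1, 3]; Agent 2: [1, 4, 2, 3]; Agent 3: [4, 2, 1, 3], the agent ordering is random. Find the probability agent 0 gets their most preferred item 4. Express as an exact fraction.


Step 1: Agent 0 wants item 4
Step 2: There are 24 possible orderings of agents
Step 3: In 12 orderings, agent 0 gets item 4
Step 4: Probability = 12/24 = 1/2

1/2


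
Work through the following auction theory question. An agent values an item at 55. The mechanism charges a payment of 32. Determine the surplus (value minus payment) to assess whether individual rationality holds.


Step 1: Surplus = value - payment = 55 - 32 = 23
Step 2: IR is satisfied (surplus >= 0)

23


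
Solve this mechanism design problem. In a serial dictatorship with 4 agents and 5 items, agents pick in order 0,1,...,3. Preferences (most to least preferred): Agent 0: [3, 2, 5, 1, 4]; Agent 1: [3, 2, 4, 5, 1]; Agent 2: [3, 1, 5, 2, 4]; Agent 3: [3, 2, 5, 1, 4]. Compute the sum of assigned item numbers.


Step 1: Agent 0 picks item 3
Step 2: Agent 1 picks item 2
Step 3: Agent 2 picks item 1
Step 4: Agent 3 picks item 5
Step 5: Sum = 3 + 2 + 1 + 5 = 11

11


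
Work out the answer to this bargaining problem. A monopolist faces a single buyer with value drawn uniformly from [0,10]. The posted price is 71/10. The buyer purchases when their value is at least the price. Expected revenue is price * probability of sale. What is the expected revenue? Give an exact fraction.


Step 1: Posted price r = 71/10, value support [0,10]
Step 2: P(v >= r) = (10 - 71/10)/10 = 29/100
Step 3: Expected revenue = r * P(v >= r) = 71/10 * 29/100
Step 4: Revenue = 2059/1000

2059/1000


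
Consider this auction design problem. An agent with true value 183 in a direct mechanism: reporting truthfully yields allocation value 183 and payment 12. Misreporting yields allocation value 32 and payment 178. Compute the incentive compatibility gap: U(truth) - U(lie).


Step 1: U(truth) = value - payment = 183 - 12 = 171
Step 2: U(lie) = allocation - payment = 32 - 178 = -146
Step 3: IC gap = 171 - (-146) = 317

317


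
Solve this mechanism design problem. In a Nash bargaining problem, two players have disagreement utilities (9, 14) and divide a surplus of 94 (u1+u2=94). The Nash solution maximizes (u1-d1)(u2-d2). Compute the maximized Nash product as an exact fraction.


Step 1: The Nash solution splits surplus symmetrically above the disagreement point
Step 2: u1 = (total + d1 - d2)/2 = (94 + 9 - 14)/2 = 89/2
Step 3: u2 = (total - d1 + d2)/2 = (94 - 9 + 14)/2 = 99/2
Step 4: Nash product = (89/2 - 9) * (99/2 - 14)
Step 5: = 71/2 * 71/2 = 5041/4

5041/4


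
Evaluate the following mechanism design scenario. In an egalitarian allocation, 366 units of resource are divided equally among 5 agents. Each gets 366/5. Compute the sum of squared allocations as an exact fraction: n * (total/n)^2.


Step 1: Each agent's share = 366/5
Step 2: Square of each share = (366/5)^2 = 133956/25
Step 3: Sum of squares = 5 * 133956/25 = 133956/5

133956/5


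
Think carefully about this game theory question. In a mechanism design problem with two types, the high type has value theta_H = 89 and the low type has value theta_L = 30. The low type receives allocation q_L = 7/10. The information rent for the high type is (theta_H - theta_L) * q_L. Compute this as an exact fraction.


Step 1: theta_H - theta_L = 89 - 30 = 59
Step 2: Information rent = (theta_H - theta_L) * q_L
Step 3: = 59 * 7/10
Step 4: = 413/10

413/10


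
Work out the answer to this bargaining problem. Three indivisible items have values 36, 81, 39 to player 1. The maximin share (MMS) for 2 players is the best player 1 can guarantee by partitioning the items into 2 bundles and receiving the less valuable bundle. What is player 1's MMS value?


Step 1: Item values = 36, 81, 39
Step 2: Enumerate all 2-bundle partitions and take the smaller bundle:
  Partition 1: {36} vs {81,39} -> bundles 36, 120; min = 36
  Partition 2: {81} vs {36,39} -> bundles 81, 75; min = 75
  Partition 3: {39} vs {36,81} -> bundles 39, 117; min = 39
Step 3: MMS = max(36, 75, 39) = 75

75


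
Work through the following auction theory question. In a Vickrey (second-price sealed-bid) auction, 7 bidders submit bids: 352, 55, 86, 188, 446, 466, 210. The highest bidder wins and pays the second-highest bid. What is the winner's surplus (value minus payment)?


Step 1: Sort bids in descending order: 466, 446, 352, 210, 188, 86, 55
Step 2: The winning bid is the highest: 466
Step 3: The payment equals the second-highest bid: 446
Step 4: Surplus = winner's bid - payment = 466 - 446 = 20

20


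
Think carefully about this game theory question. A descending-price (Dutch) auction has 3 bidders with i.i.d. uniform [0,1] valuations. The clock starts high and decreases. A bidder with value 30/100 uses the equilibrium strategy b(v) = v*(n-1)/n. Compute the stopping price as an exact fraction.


Step 1: Dutch auctions are strategically equivalent to first-price auctions
Step 2: The equilibrium bid is b(v) = v*(n-1)/n
Step 3: b = 3/10 * 2/3
Step 4: b = 1/5

1/5


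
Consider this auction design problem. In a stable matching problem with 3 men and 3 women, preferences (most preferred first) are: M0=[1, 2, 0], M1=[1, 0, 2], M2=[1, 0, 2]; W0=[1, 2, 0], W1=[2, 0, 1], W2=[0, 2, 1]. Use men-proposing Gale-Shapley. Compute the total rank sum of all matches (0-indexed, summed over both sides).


Step 1: Run Gale-Shapley (men propose, women hold best offer):
  M0 proposes to W1; she accepts
  M1 proposes to W1; rejected
  M1 proposes to W0; she accepts
  M2 proposes to W1; she switches from M0
  M0 proposes to W2; she accepts
Step 2: Final matching: W0-M1, W1-M2, W2-M0
Step 3: 0-indexed ranks (man's rank of his match, then woman's): 1 + 0 + 0 + 0 + 1 + 0
Step 4: Total rank sum = 2

2


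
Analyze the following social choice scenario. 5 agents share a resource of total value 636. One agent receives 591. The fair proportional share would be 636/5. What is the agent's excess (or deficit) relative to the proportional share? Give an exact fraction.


Step 1: Proportional share = 636/5
Step 2: Agent's actual allocation = 591
Step 3: Excess = 591 - 636/5 = 2319/5

2319/5


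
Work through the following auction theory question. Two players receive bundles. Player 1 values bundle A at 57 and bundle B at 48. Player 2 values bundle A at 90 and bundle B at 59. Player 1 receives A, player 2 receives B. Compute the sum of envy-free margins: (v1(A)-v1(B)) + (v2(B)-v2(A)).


Step 1: Player 1's margin = v1(A) - v1(B) = 57 - 48 = 9
Step 2: Player 2's margin = v2(B) - v2(A) = 59 - 90 = -31
Step 3: Total margin = 9 + -31 = -22

-22


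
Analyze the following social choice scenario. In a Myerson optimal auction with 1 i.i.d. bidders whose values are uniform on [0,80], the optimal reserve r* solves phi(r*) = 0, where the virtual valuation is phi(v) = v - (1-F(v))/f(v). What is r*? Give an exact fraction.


Step 1: For U[0,80], F(v) = v/80 and f(v) = 1/80
Step 2: phi(v) = v - (1 - v/80)/(1/80) = v - (80 - v) = 2v - 80
Step 3: Set phi(r*) = 0: 2r* - 80 = 0
Step 4: r* = 80/2 = 40 (the number of bidders n = 1 does not enter)

40


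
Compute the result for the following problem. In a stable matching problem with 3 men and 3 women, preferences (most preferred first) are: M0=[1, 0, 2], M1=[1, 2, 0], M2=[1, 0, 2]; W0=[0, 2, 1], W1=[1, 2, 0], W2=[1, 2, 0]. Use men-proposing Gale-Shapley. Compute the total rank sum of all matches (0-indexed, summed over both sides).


Step 1: Run Gale-Shapley (men propose, women hold best offer):
  M0 proposes to W1; she accepts
  M1 proposes to W1; she switches from M0
  M2 proposes to W1; rejected
  M2 proposes to W0; she accepts
  M0 proposes to W0; she switches from M2
  M2 proposes to W2; she accepts
Step 2: Final matching: W0-M0, W1-M1, W2-M2
Step 3: 0-indexed ranks (man's rank of his match, then woman's): 1 + 0 + 0 + 0 + 2 + 1
Step 4: Total rank sum = 4

4


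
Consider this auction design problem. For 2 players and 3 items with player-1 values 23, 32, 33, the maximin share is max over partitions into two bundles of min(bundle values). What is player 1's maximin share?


Step 1: Item values = 23, 32, 33
Step 2: Enumerate all 2-bundle partitions and take the smaller bundle:
  Partition 1: {23} vs {32,33} -> bundles 23, 65; min = 23
  Partition 2: {32} vs {23,33} -> bundles 32, 56; min = 32
  Partition 3: {33} vs {23,32} -> bundles 33, 55; min = 33
Step 3: MMS = max(23, 32, 33) = 33

33


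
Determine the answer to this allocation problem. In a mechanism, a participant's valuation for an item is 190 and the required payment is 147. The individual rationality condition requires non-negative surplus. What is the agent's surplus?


Step 1: Surplus = value - payment = 190 - 147 = 43
Step 2: IR is satisfied (surplus >= 0)

43


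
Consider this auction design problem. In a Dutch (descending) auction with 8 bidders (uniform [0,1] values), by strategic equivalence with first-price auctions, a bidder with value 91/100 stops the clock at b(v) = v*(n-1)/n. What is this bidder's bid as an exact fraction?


Step 1: Dutch auctions are strategically equivalent to first-price auctions
Step 2: The equilibrium bid is b(v) = v*(n-1)/n
Step 3: b = 91/100 * 7/8
Step 4: b = 637/800

637/800


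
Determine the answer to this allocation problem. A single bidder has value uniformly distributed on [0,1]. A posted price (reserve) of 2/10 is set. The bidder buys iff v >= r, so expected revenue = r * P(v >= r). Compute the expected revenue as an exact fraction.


Step 1: Posted price r = 1/5, value support [0,1]
Step 2: P(v >= r) = (1 - 1/5)/1 = 4/5
Step 3: Expected revenue = r * P(v >= r) = 1/5 * 4/5
Step 4: Revenue = 4/25

4/25


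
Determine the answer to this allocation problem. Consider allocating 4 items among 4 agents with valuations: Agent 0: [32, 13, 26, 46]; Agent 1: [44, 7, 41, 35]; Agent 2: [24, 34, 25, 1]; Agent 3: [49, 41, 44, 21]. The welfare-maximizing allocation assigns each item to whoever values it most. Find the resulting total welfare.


Step 1: For each item, find the maximum value among all agents.
Step 2: Item 0 -> Agent 3 (value 49)
Step 3: Item 1 -> Agent 3 (value 41)
Step 4: Item 2 -> Agent 3 (value 44)
Step 5: Item 3 -> Agent 0 (value 46)
Step 6: Total welfare = 49 + 41 + 44 + 46 = 180

180


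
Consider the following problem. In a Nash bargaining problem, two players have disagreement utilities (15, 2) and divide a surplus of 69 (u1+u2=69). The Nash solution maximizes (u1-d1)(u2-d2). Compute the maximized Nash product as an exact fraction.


Step 1: The Nash solution splits surplus symmetrically above the disagreement point
Step 2: u1 = (total + d1 - d2)/2 = (69 + 15 - 2)/2 = 41
Step 3: u2 = (total - d1 + d2)/2 = (69 - 15 + 2)/2 = 28
Step 4: Nash product = (41 - 15) * (28 - 2)
Step 5: = 26 * 26 = 676

676


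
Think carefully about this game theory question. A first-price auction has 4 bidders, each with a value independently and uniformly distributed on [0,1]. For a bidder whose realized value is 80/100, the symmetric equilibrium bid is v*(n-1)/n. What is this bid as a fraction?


Step 1: The symmetric BNE bidding function is b(v) = v * (n-1) / n
Step 2: Substitute v = 4/5 and n = 4
Step 3: b = 4/5 * 3/4
Step 4: b = 3/5

3/5


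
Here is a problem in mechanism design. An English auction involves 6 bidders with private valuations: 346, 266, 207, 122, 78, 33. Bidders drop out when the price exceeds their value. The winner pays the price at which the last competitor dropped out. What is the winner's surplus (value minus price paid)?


Step 1: Identify the highest value: 346
Step 2: Identify the second-highest value: 266
Step 3: The final price = second-highest value = 266
Step 4: Surplus = 346 - 266 = 80

80


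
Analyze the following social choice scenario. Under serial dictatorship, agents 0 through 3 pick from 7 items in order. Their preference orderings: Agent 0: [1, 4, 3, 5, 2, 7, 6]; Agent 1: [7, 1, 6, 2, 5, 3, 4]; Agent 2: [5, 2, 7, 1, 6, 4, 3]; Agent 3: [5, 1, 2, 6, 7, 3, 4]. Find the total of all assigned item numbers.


Step 1: Agent 0 picks item 1
Step 2: Agent 1 picks item 7
Step 3: Agent 2 picks item 5
Step 4: Agent 3 picks item 2
Step 5: Sum = 1 + 7 + 5 + 2 = 15

15


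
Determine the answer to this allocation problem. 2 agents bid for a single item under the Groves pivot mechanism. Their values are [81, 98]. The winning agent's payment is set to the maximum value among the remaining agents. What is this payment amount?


Step 1: The efficient winner is agent 1 with value 98
Step 2: Other agents' values: [81]
Step 3: Pivot payment = max(others) = 81
Step 4: The winner pays 81

81


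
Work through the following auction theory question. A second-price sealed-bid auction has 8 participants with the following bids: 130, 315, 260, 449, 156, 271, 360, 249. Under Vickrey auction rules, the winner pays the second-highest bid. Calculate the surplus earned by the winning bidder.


Step 1: Sort bids in descending order: 449, 360, 315, 271, 260, 249, 156, 130
Step 2: The winning bid is the highest: 449
Step 3: The payment equals the second-highest bid: 360
Step 4: Surplus = winner's bid - payment = 449 - 360 = 89

89


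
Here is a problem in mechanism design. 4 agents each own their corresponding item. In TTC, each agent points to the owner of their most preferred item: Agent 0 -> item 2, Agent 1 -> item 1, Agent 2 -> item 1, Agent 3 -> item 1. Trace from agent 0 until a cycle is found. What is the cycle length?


Step 1: Trace the pointer graph from agent 0: 0 -> 2 -> 1 -> 1
Step 2: A cycle is detected when we revisit agent 1
Step 3: The cycle is: 1 -> 1
Step 4: Cycle length = 1

1


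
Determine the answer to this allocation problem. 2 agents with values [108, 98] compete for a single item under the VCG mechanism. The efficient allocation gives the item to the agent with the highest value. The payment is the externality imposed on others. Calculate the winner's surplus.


Step 1: The winner is the agent with the highest value: agent 0 with value 108
Step 2: Values of other agents: [98]
Step 3: VCG payment = max of others' values = 98
Step 4: Surplus = 108 - 98 = 10

10


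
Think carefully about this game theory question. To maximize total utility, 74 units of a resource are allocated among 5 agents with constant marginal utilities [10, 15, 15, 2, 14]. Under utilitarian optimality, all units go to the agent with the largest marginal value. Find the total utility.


Step 1: The marginal utilities are [10, 15, 15, 2, 14]
Step 2: The highest marginal utility is 15
Step 3: All 74 units go to that agent
Step 4: Total utility = 15 * 74 = 1110

1110


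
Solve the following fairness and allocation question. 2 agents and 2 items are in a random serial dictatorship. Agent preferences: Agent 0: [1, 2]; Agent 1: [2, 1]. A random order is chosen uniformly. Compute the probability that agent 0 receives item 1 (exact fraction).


Step 1: Agent 0 wants item 1
Step 2: There are 2 possible orderings of agents
Step 3: In 2 orderings, agent 0 gets item 1
Step 4: Probability = 2/2 = 1

1


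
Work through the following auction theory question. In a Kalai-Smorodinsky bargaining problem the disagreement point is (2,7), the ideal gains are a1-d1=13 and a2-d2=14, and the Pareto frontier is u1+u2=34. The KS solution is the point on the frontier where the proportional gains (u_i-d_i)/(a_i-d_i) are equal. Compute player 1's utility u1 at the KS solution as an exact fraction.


Step 1: At the KS point, (u1-d1)/r1 = (u2-d2)/r2 = t and u1+u2 = 34
Step 2: u1 = d1 + r1*t and u2 = d2 + r2*t, so (d1 + r1*t) + (d2 + r2*t) = 34
Step 3: t = (34 - 2 - 7)/(13 + 14) = 25/27
Step 4: u1 = d1 + r1*t = 2 + 13 * 25/27 = 379/27
Step 5: (Check: u2 = d2 + r2*t = 539/27; u1+u2 = 379/27 + 539/27 = 34, on the frontier.)

379/27


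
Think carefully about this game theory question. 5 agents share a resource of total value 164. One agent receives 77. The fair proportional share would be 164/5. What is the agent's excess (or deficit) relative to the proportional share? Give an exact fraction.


Step 1: Proportional share = 164/5
Step 2: Agent's actual allocation = 77
Step 3: Excess = 77 - 164/5 = 221/5

221/5


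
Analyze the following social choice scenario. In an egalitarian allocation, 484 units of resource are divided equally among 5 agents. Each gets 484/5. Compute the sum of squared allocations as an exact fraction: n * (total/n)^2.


Step 1: Each agent's share = 484/5
Step 2: Square of each share = (484/5)^2 = 234256/25
Step 3: Sum of squares = 5 * 234256/25 = 234256/5

234256/5


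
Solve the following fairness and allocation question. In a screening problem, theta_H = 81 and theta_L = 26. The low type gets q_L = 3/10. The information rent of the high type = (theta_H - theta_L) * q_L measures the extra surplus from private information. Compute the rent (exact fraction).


Step 1: theta_H - theta_L = 81 - 26 = 55
Step 2: Information rent = (theta_H - theta_L) * q_L
Step 3: = 55 * 3/10
Step 4: = 33/2

33/2


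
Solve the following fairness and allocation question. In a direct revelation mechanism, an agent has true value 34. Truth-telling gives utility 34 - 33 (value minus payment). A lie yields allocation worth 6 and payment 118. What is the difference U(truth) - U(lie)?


Step 1: U(truth) = value - payment = 34 - 33 = 1
Step 2: U(lie) = allocation - payment = 6 - 118 = -112
Step 3: IC gap = 1 - (-112) = 113

113


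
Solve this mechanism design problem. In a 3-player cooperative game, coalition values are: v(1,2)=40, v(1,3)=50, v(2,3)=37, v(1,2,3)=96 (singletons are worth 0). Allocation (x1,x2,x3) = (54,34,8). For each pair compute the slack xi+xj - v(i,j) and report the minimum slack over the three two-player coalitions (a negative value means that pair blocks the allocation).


Step 1: Slack for coalition (1,2): x1+x2 - v12 = 88 - 40 = 48
Step 2: Slack for coalition (1,3): x1+x3 - v13 = 62 - 50 = 12
Step 3: Slack for coalition (2,3): x2+x3 - v23 = 42 - 37 = 5
Step 4: Minimum slack = min(48, 12, 5) = 5, attained by (2,3); no pair can gain by deviating, so the allocation is in the core

5


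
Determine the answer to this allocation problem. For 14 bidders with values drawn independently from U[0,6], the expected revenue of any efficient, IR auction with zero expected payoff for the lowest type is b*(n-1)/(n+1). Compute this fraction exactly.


Step 1: By Revenue Equivalence, expected revenue = b*(n-1)/(n+1)
Step 2: Substituting n = 14, b = 6
Step 3: Revenue = 6*(14-1)/(14+1) = 6*13/15
Step 4: Revenue = 78/15 = 26/5

26/5


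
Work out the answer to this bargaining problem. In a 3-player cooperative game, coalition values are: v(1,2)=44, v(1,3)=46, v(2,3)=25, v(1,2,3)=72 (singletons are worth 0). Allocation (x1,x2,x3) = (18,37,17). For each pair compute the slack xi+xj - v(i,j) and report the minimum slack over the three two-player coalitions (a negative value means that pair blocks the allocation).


Step 1: Slack for coalition (1,2): x1+x2 - v12 = 55 - 44 = 11
Step 2: Slack for coalition (1,3): x1+x3 - v13 = 35 - 46 = -11
Step 3: Slack for coalition (2,3): x2+x3 - v23 = 54 - 25 = 29
Step 4: Minimum slack = min(11, -11, 29) = -11, attained by (1,3); coalition (1,3) can block (slack < 0), so the allocation is not in the core

-11


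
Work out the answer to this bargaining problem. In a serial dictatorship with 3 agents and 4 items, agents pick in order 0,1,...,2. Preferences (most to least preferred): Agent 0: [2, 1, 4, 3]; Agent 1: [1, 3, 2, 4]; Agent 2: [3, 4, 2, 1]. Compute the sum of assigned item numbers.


Step 1: Agent 0 picks item 2
Step 2: Agent 1 picks item 1
Step 3: Agent 2 picks item 3
Step 4: Sum = 2 + 1 + 3 = 6

6


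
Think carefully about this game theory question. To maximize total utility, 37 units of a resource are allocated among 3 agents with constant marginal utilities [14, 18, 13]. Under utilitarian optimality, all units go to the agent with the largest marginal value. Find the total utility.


Step 1: The marginal utilities are [14, 18, 13]
Step 2: The highest marginal utility is 18
Step 3: All 37 units go to that agent
Step 4: Total utility = 18 * 37 = 666

666


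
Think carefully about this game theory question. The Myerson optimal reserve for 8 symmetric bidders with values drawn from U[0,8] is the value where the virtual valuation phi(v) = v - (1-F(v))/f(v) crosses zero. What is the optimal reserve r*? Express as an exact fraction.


Step 1: For U[0,8], F(v) = v/8 and f(v) = 1/8
Step 2: phi(v) = v - (1 - v/8)/(1/8) = v - (8 - v) = 2v - 8
Step 3: Set phi(r*) = 0: 2r* - 8 = 0
Step 4: r* = 8/2 = 4 (the number of bidders n = 8 does not enter)

4


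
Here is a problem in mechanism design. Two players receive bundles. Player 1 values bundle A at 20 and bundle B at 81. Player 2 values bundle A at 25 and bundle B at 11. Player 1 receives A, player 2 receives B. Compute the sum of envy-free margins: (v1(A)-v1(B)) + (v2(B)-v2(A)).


Step 1: Player 1's margin = v1(A) - v1(B) = 20 - 81 = -61
Step 2: Player 2's margin = v2(B) - v2(A) = 11 - 25 = -14
Step 3: Total margin = -61 + -14 = -75

-75


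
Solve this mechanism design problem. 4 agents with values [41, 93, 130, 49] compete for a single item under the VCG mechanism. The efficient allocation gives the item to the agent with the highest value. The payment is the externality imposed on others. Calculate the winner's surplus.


Step 1: The winner is the agent with the highest value: agent 2 with value 130
Step 2: Values of other agents: [41, 93, 49]
Step 3: VCG payment = max of others' values = 93
Step 4: Surplus = 130 - 93 = 37

37
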